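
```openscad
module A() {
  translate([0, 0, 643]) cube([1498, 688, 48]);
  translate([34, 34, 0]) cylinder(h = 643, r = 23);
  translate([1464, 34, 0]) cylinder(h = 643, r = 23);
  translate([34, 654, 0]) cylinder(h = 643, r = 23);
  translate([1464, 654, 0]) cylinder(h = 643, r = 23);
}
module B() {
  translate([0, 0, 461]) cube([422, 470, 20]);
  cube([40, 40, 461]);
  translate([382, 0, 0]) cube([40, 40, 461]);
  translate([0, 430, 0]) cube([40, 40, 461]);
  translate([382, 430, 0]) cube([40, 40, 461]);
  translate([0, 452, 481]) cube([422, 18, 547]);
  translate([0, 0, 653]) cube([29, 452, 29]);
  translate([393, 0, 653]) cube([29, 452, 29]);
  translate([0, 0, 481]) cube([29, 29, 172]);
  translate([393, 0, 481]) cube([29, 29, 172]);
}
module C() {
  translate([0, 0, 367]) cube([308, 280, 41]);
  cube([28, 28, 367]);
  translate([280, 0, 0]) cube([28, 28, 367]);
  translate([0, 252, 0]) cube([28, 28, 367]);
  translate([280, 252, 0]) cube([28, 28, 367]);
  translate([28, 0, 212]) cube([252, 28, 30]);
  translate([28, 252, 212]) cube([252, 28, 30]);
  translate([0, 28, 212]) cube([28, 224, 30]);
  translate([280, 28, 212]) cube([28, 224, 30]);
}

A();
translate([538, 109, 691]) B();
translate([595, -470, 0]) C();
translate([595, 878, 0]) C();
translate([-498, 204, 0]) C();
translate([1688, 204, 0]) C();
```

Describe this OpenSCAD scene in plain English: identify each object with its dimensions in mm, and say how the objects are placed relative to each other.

A is a rectangular dining table. The top is 1498×688×48 mm with its upper surface at z = 691 mm. It stands on four round legs of 46 mm diameter, each leg's bounding box inset 11 mm from the nearest pair of top edges, running from the floor to the underside of the top.

B is a chair: 422×470 mm seat, 20 mm thick, top at z = 481 mm, on four 40 mm square corner legs flush with the seat edges. A 18 mm thick backrest slab spans the full seat width, extending 547 mm above the seat top, its back face flush with the seat's +y edge. Two armrests of 29×29 mm section run along each side from the seat's front edge to the front of the backrest, top faces 201 mm above the seat top and outer faces flush with the seat's x-edges; a 29×29 mm post under the front of each armrest stands on the seat at the front corner.

C is a four-legged stool. The seat is 308×280 mm, 41 mm thick, top at z = 408 mm. It stands on four square legs, each 28×28 mm in cross-section, from z = 0 to the seat underside, each flush with a corner of the seat. Four stretchers, 28 mm wide and 30 mm tall, connect adjacent legs with their undersides at z = 212 mm, each running between the inner faces of the legs it joins and aligned with the legs' outer faces on the other axis.

The chair is on top of the table, centred. Four stools sit around the table at the −y, +y, −x, +x sides.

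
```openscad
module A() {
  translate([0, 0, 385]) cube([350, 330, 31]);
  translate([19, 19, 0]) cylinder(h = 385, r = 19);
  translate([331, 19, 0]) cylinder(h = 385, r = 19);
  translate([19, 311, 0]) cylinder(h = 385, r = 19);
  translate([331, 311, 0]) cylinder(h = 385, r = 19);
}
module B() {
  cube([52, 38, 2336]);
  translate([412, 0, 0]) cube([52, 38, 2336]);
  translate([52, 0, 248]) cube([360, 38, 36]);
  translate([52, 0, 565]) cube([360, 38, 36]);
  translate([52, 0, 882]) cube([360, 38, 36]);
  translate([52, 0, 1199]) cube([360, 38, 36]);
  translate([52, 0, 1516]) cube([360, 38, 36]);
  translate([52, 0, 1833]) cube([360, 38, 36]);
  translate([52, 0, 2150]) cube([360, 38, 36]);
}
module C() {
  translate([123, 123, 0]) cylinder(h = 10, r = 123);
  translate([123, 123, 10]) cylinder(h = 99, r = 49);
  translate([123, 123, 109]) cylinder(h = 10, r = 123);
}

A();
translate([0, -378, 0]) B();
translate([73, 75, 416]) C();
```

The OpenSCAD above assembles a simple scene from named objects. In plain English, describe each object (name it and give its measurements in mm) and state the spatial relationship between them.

A is a four-legged stool. The seat is 350×330 mm, 31 mm thick, top at z = 416 mm. It stands on four round legs, each 38 mm in diameter, from z = 0 to the seat underside, each leg's axis is inset half a diameter from the nearest pair of seat edges (so the leg's bounding box is flush with the corner).

B is a wooden ladder with two side rails of 52×38 mm section and 2336 mm height, set 464 mm apart overall. Between them run 7 rectangular rungs (38 mm deep, 36 mm thick), front faces flush with the rails' −y face. The bottom of the first rung is 248 mm above the floor and each subsequent rung is 317 mm higher than the one below.

C is a spool: two coaxial disc flanges of radius 123 mm and thickness 10 mm, joined by a core cylinder of radius 49 mm and height 99 mm. The lower flange rests on z = 0 and the three cylinders share a vertical axis.

The ladder is on the floor beside the stool on its −y side. The spool is on top of the stool.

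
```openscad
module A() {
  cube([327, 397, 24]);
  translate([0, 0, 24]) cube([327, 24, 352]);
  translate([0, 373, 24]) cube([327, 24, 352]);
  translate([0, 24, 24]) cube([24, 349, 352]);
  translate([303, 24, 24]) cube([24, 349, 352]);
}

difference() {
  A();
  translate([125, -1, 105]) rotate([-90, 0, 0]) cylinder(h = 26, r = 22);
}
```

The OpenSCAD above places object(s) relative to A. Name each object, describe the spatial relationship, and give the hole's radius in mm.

A is an open box. The open box has a circular hole through its front wall. The hole's radius is 22 mm.

The subtracted cylinder has r = 22 mm.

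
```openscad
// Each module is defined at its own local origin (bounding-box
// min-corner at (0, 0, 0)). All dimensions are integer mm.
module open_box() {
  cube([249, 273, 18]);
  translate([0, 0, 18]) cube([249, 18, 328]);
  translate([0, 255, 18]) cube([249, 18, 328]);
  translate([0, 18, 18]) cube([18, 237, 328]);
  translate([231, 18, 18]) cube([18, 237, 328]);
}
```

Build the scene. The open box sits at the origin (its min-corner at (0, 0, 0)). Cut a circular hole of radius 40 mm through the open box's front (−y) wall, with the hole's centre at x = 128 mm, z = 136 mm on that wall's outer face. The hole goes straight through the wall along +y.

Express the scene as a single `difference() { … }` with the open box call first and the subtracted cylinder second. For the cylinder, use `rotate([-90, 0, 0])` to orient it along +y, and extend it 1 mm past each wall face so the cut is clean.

difference() {
  open_box();
  translate([128, -1, 136]) rotate([-90, 0, 0]) cylinder(h = 20, r = 40);
}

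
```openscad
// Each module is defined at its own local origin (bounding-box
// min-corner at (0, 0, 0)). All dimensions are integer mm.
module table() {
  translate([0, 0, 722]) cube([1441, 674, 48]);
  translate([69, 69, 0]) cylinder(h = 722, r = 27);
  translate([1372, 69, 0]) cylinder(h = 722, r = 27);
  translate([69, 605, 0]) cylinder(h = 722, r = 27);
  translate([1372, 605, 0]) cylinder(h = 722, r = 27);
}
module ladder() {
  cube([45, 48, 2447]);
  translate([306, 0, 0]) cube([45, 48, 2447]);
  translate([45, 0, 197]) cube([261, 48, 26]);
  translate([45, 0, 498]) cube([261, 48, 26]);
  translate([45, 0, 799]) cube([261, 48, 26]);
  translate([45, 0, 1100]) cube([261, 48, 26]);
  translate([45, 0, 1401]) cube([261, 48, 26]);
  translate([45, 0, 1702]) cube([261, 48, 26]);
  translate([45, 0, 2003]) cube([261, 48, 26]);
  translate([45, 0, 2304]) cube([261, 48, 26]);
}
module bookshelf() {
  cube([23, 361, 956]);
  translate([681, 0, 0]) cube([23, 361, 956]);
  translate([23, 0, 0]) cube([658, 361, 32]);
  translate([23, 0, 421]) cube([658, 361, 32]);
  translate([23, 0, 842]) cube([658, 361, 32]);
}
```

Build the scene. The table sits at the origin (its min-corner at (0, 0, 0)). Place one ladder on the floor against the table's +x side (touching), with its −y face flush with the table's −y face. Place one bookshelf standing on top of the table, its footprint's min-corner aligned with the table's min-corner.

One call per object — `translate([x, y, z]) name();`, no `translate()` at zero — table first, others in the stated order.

table();
translate([1441, 0, 0]) ladder();
translate([0, 0, 770]) bookshelf();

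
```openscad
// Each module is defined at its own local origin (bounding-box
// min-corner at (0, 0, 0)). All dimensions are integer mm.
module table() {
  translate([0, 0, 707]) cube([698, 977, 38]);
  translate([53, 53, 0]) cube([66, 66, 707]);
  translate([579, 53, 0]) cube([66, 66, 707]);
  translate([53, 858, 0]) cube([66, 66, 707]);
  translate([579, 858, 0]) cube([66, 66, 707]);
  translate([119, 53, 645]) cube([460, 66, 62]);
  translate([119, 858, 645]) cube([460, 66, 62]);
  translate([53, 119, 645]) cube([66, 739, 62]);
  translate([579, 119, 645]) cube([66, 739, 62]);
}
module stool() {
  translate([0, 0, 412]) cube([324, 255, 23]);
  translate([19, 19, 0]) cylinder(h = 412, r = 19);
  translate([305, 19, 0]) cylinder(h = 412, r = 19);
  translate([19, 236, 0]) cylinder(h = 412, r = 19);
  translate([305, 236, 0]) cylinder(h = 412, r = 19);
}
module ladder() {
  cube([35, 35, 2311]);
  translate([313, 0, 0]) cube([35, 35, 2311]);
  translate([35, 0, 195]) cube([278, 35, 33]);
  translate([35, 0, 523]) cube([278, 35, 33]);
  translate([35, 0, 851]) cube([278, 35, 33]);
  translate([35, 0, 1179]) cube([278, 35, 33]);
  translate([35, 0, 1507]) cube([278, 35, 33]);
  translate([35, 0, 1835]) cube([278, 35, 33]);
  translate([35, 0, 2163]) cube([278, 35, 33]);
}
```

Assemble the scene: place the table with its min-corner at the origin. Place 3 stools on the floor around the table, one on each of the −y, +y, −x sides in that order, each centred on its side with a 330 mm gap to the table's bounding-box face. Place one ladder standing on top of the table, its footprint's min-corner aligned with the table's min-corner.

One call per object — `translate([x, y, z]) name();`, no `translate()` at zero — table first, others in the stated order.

table();
translate([187, -585, 0]) stool();
translate([187, 1307, 0]) stool();
translate([-654, 361, 0]) stool();
translate([0, 0, 745]) ladder();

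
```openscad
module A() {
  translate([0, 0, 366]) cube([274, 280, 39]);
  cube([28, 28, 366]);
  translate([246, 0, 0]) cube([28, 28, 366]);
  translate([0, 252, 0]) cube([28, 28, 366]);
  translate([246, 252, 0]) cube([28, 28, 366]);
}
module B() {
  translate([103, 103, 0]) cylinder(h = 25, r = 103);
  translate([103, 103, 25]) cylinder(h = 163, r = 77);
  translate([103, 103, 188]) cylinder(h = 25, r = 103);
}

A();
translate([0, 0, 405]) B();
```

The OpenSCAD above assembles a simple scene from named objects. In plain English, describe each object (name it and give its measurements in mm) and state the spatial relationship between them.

A is a four-legged stool. The seat is 274×280 mm, 39 mm thick, top at z = 405 mm. It stands on four square legs, each 28×28 mm in cross-section, from z = 0 to the seat underside, each flush with a corner of the seat.

B is a spool: two coaxial disc flanges of radius 103 mm and thickness 25 mm, joined by a core cylinder of radius 77 mm and height 163 mm. The lower flange rests on z = 0 and the three cylinders share a vertical axis.

The spool is on top of the stool.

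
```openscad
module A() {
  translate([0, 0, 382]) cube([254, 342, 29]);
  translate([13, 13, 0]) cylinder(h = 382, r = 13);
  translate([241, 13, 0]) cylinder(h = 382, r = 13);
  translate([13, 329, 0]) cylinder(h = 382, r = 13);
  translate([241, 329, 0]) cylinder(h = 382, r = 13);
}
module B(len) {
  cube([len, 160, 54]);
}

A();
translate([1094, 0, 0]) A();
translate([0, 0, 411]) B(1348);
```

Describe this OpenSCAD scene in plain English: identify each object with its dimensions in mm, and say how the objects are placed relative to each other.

A is a four-legged stool. The seat is a 254×342×29 mm slab whose top surface is at z = 411 mm; four round legs, each 26 mm in diameter, run from the floor (z = 0) to the underside of the seat, each leg's axis is inset half a diameter from the nearest pair of seat edges (so the leg's bounding box is flush with the corner).

B is a rectangular beam 1348 mm long (x), 160 mm deep (y), 54 mm thick (z).

The beam spans the tops of two stools placed 840 mm apart, resting at z = 411 mm.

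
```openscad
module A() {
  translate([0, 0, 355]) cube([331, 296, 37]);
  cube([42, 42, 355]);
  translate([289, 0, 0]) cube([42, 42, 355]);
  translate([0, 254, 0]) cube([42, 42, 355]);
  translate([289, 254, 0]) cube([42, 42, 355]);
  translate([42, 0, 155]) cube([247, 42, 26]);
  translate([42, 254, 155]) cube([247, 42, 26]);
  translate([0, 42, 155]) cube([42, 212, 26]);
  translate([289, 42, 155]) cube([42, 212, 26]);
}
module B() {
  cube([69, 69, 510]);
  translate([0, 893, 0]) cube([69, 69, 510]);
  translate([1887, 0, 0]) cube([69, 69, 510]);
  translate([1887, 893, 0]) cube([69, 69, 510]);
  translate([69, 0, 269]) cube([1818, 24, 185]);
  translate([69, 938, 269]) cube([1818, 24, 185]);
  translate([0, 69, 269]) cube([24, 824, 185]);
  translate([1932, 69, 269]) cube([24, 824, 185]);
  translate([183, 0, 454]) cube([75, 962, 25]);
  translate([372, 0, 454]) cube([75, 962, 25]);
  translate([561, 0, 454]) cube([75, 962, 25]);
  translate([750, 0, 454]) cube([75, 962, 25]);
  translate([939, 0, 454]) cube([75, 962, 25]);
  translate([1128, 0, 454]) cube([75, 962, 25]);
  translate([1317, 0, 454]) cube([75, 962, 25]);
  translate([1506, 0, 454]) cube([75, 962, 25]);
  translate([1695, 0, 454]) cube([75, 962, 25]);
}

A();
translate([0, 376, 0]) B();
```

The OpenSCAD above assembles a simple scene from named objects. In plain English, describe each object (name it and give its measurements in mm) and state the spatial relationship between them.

A is a four-legged stool. The seat is a 331×296×37 mm slab whose top surface is at z = 392 mm; four square legs, each 42×42 mm in cross-section, run from the floor (z = 0) to the underside of the seat, each flush with a corner of the seat. Four stretchers, 42 mm wide and 26 mm tall, connect adjacent legs with their undersides at z = 155 mm, each running between the inner faces of the legs it joins and aligned with the legs' outer faces on the other axis.

B is a bed frame 1956 mm long (x) by 962 mm wide (y). Four 69×69 mm corner posts, 510 mm tall, at the corners of the footprint. Four rails of 24 mm thickness and 185 mm height run between adjacent posts with their undersides at z = 269 mm, their outer faces flush with the outside of the frame (the two x-running rails run between the posts' inner faces; the two y-running rails run between the posts' inner faces). 9 slats, each 75 mm wide (x) and 25 mm thick, lie across the top of the two x-running rails, running the full 962 mm width of the frame in y; the slats are evenly spaced along x between the inner faces of the end posts with equal gaps (rounded down to the nearest mm) at the −x end and between each pair — any rounding remainder accumulates at the +x end.

The bed frame is on the floor beside the stool on its +y side.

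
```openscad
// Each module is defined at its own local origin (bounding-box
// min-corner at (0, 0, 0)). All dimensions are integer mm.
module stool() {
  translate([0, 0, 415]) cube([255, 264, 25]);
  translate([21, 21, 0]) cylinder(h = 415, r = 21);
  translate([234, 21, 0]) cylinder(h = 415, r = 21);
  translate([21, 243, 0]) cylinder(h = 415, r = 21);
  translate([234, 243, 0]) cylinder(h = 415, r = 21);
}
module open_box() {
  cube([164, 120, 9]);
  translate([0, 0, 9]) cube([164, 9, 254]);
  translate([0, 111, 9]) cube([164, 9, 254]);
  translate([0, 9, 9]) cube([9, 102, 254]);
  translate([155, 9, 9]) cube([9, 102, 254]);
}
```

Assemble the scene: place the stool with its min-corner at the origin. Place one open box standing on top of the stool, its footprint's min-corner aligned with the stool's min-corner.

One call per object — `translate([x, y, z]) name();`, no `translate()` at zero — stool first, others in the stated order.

stool();
translate([0, 0, 440]) open_box();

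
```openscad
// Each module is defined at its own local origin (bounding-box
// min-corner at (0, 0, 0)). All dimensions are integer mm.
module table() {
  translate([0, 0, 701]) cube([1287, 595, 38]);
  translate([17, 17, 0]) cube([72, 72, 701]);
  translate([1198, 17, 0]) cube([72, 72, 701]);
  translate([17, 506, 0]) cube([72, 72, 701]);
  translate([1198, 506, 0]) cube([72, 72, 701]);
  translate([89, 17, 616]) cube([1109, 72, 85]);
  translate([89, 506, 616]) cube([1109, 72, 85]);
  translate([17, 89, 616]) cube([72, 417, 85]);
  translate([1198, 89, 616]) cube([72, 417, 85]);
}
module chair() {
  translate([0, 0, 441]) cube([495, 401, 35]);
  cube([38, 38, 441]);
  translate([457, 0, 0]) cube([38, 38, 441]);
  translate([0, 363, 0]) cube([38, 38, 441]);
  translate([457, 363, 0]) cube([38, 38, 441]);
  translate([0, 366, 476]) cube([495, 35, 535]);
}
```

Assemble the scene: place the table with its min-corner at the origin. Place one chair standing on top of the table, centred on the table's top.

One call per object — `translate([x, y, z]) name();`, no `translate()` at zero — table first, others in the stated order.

table();
translate([396, 97, 739]) chair();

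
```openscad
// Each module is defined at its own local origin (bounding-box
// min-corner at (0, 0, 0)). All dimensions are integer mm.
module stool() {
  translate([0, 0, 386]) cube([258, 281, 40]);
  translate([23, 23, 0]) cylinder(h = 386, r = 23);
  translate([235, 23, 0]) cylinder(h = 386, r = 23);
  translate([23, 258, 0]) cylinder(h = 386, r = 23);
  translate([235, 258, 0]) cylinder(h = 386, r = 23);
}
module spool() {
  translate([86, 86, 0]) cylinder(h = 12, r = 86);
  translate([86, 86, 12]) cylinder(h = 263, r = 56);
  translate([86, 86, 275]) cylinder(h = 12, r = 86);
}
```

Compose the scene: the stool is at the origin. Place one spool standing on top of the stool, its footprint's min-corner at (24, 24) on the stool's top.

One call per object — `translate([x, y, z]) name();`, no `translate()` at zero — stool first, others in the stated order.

stool();
translate([24, 24, 426]) spool();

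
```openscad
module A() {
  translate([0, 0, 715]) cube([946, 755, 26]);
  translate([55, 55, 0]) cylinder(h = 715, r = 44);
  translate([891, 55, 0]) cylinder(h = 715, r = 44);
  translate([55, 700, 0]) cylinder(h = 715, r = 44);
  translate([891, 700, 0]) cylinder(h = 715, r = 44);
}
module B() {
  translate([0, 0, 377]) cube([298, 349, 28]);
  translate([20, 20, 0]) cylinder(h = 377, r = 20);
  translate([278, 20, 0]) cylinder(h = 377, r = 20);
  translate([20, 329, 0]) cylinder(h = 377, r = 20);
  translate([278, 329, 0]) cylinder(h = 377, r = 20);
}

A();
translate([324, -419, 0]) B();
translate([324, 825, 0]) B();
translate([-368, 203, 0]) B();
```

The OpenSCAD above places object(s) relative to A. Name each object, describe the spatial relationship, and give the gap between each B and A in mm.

Each stool's nearest face is 70 mm from the table's bounding box.

A is a table. B is a stool. Three stools sit around the table at the −y, +y, −x sides. The gap between each stool and the table is 70 mm.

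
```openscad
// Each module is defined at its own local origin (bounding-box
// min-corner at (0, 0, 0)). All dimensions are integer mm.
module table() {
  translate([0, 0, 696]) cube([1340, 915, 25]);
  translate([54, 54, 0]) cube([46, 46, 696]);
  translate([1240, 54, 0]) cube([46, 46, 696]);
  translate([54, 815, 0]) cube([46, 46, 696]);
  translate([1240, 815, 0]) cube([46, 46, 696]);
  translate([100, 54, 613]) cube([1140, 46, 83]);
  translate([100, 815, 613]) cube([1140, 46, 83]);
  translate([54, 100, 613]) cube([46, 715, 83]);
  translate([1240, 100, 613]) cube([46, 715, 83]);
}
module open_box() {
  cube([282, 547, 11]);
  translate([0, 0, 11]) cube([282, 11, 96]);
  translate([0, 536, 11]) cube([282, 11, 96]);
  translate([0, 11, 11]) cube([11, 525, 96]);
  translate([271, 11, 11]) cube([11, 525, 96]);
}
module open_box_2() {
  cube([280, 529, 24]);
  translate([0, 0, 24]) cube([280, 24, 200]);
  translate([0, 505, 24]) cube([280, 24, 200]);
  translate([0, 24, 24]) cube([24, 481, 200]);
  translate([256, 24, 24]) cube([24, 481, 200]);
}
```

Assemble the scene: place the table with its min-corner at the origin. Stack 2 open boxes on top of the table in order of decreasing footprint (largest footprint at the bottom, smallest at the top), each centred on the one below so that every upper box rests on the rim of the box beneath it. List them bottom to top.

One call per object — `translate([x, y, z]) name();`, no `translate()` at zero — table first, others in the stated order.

table();
translate([529, 184, 721]) open_box();
translate([530, 193, 828]) open_box_2();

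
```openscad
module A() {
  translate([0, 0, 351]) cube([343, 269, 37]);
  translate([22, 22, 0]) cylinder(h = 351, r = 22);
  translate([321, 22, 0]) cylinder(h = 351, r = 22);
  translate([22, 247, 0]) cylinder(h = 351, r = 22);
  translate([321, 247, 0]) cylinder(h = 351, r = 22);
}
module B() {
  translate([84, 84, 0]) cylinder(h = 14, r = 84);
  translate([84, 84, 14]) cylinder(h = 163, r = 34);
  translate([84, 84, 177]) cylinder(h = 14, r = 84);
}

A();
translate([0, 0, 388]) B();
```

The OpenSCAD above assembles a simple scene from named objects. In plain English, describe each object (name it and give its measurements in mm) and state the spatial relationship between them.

A is a four-legged stool. The seat is 343×269 mm, 37 mm thick, top at z = 388 mm. It stands on four round legs, each 44 mm in diameter, from z = 0 to the seat underside, each leg's axis is inset half a diameter from the nearest pair of seat edges (so the leg's bounding box is flush with the corner).

B is a spool: two coaxial disc flanges of radius 84 mm and thickness 14 mm, joined by a core cylinder of radius 34 mm and height 163 mm. The lower flange rests on z = 0 and the three cylinders share a vertical axis.

The spool is on top of the stool.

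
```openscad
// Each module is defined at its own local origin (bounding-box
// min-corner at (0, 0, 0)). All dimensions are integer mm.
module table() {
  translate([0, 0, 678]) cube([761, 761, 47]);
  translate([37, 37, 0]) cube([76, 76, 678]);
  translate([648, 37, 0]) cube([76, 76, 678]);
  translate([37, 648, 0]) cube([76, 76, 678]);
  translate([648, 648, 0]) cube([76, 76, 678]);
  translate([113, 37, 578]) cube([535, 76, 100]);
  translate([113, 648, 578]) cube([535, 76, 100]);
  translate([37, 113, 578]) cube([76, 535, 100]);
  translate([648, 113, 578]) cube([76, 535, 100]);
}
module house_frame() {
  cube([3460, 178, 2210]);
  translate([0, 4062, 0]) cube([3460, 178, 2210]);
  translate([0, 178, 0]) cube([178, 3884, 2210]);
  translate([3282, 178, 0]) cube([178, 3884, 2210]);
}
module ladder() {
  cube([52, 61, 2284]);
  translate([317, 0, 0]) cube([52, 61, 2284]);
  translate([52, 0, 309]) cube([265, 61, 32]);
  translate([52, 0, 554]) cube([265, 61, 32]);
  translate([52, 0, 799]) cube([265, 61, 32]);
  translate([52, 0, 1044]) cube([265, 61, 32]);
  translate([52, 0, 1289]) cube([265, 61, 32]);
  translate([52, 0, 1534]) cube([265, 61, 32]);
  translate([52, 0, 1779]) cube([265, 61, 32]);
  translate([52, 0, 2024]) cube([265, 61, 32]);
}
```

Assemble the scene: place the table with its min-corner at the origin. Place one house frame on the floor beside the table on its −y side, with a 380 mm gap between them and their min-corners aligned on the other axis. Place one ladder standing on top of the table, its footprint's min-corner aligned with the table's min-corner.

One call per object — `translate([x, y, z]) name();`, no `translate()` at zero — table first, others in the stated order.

table();
translate([0, -4620, 0]) house_frame();
translate([0, 0, 725]) ladder();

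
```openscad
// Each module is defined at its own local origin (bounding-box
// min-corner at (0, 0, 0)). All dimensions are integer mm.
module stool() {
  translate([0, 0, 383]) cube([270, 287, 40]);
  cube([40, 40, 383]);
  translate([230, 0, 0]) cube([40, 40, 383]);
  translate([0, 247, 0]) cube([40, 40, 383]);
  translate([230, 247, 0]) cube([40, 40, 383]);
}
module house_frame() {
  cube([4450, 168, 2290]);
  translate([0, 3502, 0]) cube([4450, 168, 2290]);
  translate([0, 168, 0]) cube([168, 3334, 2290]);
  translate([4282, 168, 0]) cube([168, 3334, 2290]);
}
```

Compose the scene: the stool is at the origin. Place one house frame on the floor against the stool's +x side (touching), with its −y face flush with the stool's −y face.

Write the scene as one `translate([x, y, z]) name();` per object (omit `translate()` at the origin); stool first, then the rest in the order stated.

stool();
translate([270, 0, 0]) house_frame();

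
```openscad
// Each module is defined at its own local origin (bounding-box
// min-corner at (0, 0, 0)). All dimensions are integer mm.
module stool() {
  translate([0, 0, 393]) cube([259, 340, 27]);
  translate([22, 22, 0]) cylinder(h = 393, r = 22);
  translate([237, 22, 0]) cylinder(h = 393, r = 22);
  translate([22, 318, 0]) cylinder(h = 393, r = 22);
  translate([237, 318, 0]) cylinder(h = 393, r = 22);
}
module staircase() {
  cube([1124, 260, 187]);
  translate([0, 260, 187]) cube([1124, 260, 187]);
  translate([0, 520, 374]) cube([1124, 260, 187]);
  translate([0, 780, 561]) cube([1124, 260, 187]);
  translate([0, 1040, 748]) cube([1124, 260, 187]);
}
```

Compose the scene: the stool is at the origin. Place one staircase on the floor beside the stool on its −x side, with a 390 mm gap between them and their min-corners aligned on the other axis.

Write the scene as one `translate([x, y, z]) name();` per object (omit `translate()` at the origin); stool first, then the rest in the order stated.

stool();
translate([-1514, 0, 0]) staircase();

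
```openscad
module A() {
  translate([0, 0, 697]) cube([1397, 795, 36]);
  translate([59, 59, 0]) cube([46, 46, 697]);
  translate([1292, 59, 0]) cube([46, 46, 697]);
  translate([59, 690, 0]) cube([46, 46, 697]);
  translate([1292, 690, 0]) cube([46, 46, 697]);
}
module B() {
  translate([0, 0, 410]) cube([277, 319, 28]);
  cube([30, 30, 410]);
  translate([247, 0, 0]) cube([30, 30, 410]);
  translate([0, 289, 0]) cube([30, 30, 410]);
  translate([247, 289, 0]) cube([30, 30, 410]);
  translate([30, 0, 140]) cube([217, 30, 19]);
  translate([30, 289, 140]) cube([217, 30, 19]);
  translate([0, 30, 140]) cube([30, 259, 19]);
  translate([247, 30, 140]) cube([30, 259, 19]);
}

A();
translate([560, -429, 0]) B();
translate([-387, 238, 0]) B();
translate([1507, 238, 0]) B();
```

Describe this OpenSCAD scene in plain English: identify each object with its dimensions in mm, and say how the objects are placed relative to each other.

A is a table with a 1397×795 mm rectangular top, 36 mm thick, top surface at z = 733 mm, supported by four 46×46 mm square legs, each inset 59 mm from the nearest pair of top edges, running from the floor.

B is a four-legged stool. The seat is 277×319 mm, 28 mm thick, top at z = 438 mm. It stands on four square legs, each 30×30 mm in cross-section, from z = 0 to the seat underside, each flush with a corner of the seat. Four stretchers, 30 mm wide and 19 mm tall, connect adjacent legs with their undersides at z = 140 mm, each running between the inner faces of the legs it joins and aligned with the legs' outer faces on the other axis.

Three stools sit around the table at the −y, −x, +x sides.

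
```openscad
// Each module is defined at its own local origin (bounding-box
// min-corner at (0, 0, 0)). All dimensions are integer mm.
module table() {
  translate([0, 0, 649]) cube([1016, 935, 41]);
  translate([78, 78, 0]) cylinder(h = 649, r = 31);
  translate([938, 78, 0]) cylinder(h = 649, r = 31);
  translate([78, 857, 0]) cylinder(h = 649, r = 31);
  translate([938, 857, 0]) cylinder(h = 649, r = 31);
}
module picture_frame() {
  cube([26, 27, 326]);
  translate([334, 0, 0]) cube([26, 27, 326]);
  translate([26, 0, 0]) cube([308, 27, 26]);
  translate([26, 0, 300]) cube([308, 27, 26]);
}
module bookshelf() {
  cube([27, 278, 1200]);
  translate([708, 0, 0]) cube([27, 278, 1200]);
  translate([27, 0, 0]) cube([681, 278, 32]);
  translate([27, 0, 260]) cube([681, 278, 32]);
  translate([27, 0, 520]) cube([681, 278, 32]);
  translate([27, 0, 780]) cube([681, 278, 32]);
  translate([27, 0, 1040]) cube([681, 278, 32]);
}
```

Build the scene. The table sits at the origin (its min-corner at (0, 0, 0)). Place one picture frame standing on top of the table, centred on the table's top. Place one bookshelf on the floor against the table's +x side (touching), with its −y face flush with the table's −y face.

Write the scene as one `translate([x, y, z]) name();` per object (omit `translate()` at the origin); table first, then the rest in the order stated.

table();
translate([328, 454, 690]) picture_frame();
translate([1016, 0, 0]) bookshelf();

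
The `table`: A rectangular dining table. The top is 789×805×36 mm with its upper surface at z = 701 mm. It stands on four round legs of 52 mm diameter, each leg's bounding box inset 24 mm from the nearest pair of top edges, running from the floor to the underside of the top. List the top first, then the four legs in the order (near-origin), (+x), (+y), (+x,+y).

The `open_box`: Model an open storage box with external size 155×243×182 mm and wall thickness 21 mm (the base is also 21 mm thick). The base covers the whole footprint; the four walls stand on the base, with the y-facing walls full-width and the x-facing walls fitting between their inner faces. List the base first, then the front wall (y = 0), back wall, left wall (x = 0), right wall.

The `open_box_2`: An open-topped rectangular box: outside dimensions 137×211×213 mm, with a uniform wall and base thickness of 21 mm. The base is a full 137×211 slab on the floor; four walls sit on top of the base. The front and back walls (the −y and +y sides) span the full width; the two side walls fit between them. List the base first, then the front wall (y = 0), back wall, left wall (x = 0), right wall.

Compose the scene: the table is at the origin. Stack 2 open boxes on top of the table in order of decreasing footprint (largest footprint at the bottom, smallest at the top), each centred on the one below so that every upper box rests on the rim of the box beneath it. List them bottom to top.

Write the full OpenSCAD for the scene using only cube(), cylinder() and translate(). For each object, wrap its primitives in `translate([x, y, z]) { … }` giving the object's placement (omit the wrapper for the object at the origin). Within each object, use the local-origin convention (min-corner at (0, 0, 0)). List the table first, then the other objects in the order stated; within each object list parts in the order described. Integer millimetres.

translate([0, 0, 665]) cube([789, 805, 36]);
translate([50, 50, 0]) cylinder(h = 665, r = 26);
translate([739, 50, 0]) cylinder(h = 665, r = 26);
translate([50, 755, 0]) cylinder(h = 665, r = 26);
translate([739, 755, 0]) cylinder(h = 665, r = 26);
translate([317, 281, 701]) {
  cube([155, 243, 21]);
  translate([0, 0, 21]) cube([155, 21, 161]);
  translate([0, 222, 21]) cube([155, 21, 161]);
  translate([0, 21, 21]) cube([21, 201, 161]);
  translate([134, 21, 21]) cube([21, 201, 161]);
}
translate([326, 297, 883]) {
  cube([137, 211, 21]);
  translate([0, 0, 21]) cube([137, 21, 192]);
  translate([0, 190, 21]) cube([137, 21, 192]);
  translate([0, 21, 21]) cube([21, 169, 192]);
  translate([116, 21, 21]) cube([21, 169, 192]);
}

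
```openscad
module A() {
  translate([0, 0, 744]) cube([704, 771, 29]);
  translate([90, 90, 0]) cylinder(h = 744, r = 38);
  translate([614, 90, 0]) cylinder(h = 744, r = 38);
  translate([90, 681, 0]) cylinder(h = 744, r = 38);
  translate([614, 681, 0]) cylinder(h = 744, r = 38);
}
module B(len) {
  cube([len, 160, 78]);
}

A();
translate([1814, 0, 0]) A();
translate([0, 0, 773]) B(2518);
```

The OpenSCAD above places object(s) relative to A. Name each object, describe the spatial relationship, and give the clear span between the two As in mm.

A is a table. B is a beam. A beam spans the tops of two tables. The clear span between the two tables is 1110 mm.

Second table starts at x = 1814; first ends at x = 704; clear span = 1814 − 704 = 1110 mm.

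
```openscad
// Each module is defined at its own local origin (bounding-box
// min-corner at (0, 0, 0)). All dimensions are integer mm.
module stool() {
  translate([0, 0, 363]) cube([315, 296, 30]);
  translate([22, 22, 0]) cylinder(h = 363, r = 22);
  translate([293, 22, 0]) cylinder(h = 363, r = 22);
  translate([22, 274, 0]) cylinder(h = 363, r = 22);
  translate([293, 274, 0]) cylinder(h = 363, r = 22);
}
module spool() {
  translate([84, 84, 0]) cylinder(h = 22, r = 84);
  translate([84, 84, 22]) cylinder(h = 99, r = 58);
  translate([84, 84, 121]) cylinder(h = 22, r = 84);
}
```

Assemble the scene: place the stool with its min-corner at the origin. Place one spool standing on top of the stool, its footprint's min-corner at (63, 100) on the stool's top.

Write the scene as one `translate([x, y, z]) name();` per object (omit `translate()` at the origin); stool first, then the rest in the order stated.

stool();
translate([63, 100, 393]) spool();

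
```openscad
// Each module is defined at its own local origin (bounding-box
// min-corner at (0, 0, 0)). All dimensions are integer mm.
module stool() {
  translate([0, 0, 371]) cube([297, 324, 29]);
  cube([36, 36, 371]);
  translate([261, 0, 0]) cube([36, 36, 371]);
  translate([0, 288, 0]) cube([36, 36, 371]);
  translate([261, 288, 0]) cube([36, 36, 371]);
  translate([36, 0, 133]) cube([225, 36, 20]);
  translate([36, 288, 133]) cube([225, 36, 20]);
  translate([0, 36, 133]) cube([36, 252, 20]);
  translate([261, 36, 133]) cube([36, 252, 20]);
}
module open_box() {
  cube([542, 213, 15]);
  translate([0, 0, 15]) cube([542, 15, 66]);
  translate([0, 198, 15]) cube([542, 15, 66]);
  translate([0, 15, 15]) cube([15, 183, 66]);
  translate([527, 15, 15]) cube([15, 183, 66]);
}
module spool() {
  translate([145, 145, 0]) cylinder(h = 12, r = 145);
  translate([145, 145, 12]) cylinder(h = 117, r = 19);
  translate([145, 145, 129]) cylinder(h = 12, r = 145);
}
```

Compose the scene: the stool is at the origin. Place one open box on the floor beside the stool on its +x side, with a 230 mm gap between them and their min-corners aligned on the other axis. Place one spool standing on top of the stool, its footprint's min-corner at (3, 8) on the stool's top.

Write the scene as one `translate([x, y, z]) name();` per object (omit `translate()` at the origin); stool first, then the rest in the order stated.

stool();
translate([527, 0, 0]) open_box();
translate([3, 8, 400]) spool();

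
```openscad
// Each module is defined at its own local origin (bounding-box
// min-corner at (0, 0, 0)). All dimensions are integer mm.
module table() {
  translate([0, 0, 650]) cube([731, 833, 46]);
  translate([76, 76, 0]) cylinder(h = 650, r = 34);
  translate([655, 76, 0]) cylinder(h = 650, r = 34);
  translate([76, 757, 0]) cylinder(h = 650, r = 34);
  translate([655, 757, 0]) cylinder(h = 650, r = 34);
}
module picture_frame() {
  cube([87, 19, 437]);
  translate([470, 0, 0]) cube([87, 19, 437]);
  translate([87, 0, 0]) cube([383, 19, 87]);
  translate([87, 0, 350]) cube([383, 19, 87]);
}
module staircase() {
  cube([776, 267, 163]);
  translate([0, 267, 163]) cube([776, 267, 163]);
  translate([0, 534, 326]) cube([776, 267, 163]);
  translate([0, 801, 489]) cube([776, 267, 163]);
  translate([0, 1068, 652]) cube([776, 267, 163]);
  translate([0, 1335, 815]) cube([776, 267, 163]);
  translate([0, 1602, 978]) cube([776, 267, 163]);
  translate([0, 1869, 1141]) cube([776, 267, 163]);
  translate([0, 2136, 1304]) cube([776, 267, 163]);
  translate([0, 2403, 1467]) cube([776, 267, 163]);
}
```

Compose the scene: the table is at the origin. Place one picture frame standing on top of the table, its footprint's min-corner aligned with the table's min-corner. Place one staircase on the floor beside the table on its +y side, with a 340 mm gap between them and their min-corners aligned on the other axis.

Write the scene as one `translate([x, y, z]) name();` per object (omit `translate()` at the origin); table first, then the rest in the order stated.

table();
translate([0, 0, 696]) picture_frame();
translate([0, 1173, 0]) staircase();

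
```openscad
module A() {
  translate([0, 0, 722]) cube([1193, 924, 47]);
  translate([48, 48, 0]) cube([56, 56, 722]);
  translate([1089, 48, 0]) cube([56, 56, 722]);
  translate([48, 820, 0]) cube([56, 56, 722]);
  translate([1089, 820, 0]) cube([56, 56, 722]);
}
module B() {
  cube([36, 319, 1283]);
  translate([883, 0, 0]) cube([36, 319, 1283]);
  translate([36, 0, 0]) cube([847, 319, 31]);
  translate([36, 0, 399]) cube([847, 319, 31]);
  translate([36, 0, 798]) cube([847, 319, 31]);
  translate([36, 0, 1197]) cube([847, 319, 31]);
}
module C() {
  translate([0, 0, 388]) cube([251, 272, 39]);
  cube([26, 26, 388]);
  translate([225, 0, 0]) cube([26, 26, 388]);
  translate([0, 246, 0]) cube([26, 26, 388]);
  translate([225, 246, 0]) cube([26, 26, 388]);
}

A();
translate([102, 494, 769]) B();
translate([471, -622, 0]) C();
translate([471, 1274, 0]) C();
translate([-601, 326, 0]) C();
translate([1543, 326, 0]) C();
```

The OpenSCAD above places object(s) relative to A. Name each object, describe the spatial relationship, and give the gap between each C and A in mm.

A is a table. B is a bookshelf. C is a stool. The bookshelf is on top of the table. Four stools sit around the table at the −y, +y, −x, +x sides. The gap between each stool and the table is 350 mm.

Each stool's nearest face is 350 mm from the table's bounding box.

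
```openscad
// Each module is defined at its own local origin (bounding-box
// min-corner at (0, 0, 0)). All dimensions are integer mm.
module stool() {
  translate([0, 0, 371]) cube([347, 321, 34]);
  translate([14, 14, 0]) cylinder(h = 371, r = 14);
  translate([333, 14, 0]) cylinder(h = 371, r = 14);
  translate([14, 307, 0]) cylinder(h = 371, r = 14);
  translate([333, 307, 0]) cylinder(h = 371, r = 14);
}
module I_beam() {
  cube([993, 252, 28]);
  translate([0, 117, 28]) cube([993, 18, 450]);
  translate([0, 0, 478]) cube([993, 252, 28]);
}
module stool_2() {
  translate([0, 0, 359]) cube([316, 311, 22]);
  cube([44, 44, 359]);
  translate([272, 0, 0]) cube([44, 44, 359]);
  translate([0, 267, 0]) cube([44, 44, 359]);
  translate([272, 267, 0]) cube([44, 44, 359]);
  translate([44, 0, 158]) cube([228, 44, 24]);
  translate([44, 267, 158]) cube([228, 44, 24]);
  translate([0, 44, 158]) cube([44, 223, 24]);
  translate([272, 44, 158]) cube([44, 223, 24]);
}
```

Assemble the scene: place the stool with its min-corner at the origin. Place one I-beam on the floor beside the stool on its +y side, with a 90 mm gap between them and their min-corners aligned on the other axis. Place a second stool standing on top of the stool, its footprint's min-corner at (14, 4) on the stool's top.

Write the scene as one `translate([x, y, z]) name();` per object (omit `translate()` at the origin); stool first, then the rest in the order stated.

stool();
translate([0, 411, 0]) I_beam();
translate([14, 4, 405]) stool_2();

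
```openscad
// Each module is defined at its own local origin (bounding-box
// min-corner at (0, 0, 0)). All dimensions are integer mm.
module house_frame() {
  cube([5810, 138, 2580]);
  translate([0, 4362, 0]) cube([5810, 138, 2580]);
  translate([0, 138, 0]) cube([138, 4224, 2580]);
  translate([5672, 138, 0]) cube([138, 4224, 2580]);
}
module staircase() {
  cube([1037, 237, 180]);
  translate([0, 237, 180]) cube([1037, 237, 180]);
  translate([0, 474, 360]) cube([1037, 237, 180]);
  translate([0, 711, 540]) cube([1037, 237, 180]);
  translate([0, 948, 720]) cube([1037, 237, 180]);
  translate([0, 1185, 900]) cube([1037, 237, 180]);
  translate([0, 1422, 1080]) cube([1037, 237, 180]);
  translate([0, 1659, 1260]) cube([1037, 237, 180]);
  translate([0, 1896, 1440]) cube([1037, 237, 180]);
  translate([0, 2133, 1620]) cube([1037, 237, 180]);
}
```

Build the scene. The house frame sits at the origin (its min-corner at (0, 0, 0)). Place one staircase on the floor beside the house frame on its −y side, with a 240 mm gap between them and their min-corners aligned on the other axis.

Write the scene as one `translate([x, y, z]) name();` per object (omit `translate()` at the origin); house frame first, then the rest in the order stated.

house_frame();
translate([0, -2610, 0]) staircase();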